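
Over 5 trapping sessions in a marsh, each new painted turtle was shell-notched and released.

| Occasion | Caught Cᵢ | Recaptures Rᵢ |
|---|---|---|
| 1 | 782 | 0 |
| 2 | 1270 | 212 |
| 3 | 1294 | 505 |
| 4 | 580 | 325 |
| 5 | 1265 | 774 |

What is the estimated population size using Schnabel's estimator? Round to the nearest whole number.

N ≈ 4707

Marked at large before each occasion: Mᵢ = Σⱼ<ᵢ (Cⱼ − Rⱼ) → M1=0, M2=782, M3=1840, M4=2629, M5=2884
Σ MᵢCᵢ = 0·782 + 782·1270 + 1840·1294 + 2629·580 + 2884·1265 = 0 + 993140 + 2380960 + 1524820 + 3648260 = 8547180
Σ Rᵢ = 0 + 212 + 505 + 325 + 774 = 1816
N̂ = 8547180 / 1816 ≈ 4706.6 → 4707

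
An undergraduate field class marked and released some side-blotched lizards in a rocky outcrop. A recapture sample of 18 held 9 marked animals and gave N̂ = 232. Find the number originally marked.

From N = M·C/R: M = N·R / C = 232·9 / 18 = 2088 / 18 = 116.

M = 116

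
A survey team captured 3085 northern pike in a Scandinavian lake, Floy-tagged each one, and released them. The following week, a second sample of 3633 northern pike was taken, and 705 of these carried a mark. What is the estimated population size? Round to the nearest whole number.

If marked individuals mix randomly, R/C ≈ M/N, giving N ≈ M·C/R.
N = (3085 × 3633) / 705 = 11207805 / 705 ≈ 15897.6 → 15898

N ≈ 15,898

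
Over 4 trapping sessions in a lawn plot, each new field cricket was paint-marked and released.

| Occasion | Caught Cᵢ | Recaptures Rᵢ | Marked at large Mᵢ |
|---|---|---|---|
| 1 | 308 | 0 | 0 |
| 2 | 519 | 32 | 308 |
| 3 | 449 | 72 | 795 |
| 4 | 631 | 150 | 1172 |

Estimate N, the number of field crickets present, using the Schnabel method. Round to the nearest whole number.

N ≈ 4946

Σ MᵢCᵢ = 0·308 + 308·519 + 795·449 + 1172·631 = 0 + 159852 + 356955 + 739532 = 1256339
Σ Rᵢ = 0 + 32 + 72 + 150 = 254
N̂ = 1256339 / 254 ≈ 4946.2 → 4946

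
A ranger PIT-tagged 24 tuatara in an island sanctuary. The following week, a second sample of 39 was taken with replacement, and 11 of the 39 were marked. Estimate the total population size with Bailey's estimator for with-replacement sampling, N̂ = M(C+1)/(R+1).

N = 80

N̂ = 24·(39+1)/(11+1) = 24·40/12 = 960/12 = 80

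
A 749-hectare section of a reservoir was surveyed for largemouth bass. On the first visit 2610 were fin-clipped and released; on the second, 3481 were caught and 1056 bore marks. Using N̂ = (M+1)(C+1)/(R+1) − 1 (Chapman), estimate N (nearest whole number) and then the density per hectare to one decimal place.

N̂ = 2611·3482/1057 − 1 = 9091502/1057 − 1 ≈ 8600.2 → 8600
Density = N̂ / area = 8600 / 749 ≈ 11.48 → 11.5 per hectare

density ≈ 11.5 largemouth bass per hectare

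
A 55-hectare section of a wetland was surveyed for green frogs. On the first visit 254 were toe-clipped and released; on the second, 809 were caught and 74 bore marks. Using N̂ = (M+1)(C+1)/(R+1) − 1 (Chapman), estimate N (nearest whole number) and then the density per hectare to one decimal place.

density ≈ 50.1 green frogs per hectare

N̂ = 255·810/75 − 1 = 206550/75 − 1 = 2753
Density = N̂ / area = 2753 / 55 ≈ 50.05 → 50.1 per hectare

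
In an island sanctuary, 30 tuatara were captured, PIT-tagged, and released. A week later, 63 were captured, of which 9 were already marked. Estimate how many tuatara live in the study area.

N = 210

N = (30 × 63) / 9 = 1890 / 9 = 210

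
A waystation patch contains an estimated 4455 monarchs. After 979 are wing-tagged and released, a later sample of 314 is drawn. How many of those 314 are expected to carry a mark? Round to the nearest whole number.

expected recaptures ≈ 69

Expected recaptures E[R] = M·C / N.
E[R] = 979 × 314 / 4455 = 307406 / 4455 ≈ 69.0 → 69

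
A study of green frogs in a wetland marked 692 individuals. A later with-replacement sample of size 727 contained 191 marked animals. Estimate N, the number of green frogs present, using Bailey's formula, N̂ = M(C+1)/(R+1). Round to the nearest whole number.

N ≈ 2624

N̂ = 692·(727+1)/(191+1) = 692·728/192 = 503776/192 ≈ 2623.8 → 2624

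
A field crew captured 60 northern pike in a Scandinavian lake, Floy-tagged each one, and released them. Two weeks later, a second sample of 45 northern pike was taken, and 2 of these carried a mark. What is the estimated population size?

N = 1350

N = (60 × 45) / 2 = 2700 / 2 = 1350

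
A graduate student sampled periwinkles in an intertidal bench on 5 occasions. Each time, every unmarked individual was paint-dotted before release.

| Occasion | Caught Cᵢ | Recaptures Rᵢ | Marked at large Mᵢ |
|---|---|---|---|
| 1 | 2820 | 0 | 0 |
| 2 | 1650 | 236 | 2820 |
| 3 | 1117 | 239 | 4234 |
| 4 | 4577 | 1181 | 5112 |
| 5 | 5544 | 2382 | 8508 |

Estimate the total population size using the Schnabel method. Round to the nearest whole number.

Σ MᵢCᵢ = 0·2820 + 2820·1650 + 4234·1117 + 5112·4577 + 8508·5544 = 0 + 4653000 + 4729378 + 23397624 + 47168352 = 79948354
Σ Rᵢ = 0 + 236 + 239 + 1181 + 2382 = 4038
N̂ = 79948354 / 4038 ≈ 19799.0 → 19799

N ≈ 19,799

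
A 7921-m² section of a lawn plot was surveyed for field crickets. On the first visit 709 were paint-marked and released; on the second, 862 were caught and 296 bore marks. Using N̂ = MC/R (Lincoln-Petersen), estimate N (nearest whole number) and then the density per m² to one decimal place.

density ≈ 0.3 field crickets per m²

N̂ = 709·862/296 = 611158/296 ≈ 2064.7 → 2065
Density = N̂ / area = 2065 / 7921 ≈ 0.26 → 0.3 per m²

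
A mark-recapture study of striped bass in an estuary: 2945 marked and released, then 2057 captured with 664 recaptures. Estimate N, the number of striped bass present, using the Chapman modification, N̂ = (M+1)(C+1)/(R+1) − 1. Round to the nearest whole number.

N̂ = (2945+1)(2057+1)/(664+1) − 1 = 2946·2058/665 − 1
= 6062868/665 − 1 ≈ 9117.1 − 1 ≈ 9116.1 → 9116

N ≈ 9116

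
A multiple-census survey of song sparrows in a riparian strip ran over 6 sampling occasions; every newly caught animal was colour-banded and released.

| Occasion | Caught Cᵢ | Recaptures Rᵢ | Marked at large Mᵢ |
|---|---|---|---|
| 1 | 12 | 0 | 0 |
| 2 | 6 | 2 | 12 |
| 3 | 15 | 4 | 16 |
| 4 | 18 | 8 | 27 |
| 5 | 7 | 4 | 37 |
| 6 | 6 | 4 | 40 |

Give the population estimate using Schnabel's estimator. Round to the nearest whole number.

N ≈ 59

Σ MᵢCᵢ = 0·12 + 12·6 + 16·15 + 27·18 + 37·7 + 40·6 = 0 + 72 + 240 + 486 + 259 + 240 = 1297
Σ Rᵢ = 0 + 2 + 4 + 8 + 4 + 4 = 22
N̂ = 1297 / 22 ≈ 59.0 → 59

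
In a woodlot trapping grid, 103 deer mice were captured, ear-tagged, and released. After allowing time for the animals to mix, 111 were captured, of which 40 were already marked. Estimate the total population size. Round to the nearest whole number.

The marked fraction in the recapture sample should equal the marked fraction in the population: 40/111 = 103/N.
N = (103 × 111) / 40 = 11433 / 40 ≈ 285.8 → 286

N ≈ 286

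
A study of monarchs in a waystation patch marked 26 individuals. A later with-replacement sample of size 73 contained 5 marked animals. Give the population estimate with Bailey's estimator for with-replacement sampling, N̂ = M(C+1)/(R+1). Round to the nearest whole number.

N ≈ 321

N̂ = 26·(73+1)/(5+1) = 26·74/6 = 1924/6 ≈ 320.7 → 321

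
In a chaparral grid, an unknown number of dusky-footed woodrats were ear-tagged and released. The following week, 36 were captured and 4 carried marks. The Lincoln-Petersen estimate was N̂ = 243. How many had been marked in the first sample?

M = 27

From N = M·C/R: M = N·R / C = 243·4 / 36 = 972 / 36 = 27.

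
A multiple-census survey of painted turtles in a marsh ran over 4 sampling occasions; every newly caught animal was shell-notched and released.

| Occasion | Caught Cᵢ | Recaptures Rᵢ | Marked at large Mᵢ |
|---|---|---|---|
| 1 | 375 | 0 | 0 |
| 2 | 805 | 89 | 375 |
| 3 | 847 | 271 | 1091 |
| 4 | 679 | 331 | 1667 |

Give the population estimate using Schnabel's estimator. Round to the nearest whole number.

N ≈ 3412

Σ MᵢCᵢ = 0·375 + 375·805 + 1091·847 + 1667·679 = 0 + 301875 + 924077 + 1131893 = 2357845
Σ Rᵢ = 0 + 89 + 271 + 331 = 691
N̂ = 2357845 / 691 ≈ 3412.2 → 3412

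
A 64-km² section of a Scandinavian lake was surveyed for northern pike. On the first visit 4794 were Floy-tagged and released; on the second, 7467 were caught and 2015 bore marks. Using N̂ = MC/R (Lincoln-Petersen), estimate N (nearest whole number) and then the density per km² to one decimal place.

density ≈ 277.6 northern pike per km²

N̂ = 4794·7467/2015 = 35796798/2015 ≈ 17765.2 → 17765
Density = N̂ / area = 17765 / 64 ≈ 277.58 → 277.6 per km²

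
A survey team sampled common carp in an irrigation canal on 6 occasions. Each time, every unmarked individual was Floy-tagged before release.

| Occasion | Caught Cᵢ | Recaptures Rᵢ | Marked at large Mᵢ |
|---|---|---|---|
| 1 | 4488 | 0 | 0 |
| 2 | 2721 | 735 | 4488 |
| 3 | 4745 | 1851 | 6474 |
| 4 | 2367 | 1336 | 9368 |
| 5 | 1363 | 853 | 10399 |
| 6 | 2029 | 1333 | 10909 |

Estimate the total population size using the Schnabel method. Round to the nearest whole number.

N ≈ 16,603

Σ MᵢCᵢ = 0·4488 + 4488·2721 + 6474·4745 + 9368·2367 + 10399·1363 + 10909·2029 = 0 + 12211848 + 30719130 + 22174056 + 14173837 + 22134361 = 101413232
Σ Rᵢ = 0 + 735 + 1851 + 1336 + 853 + 1333 = 6108
N̂ = 101413232 / 6108 ≈ 16603.3 → 16603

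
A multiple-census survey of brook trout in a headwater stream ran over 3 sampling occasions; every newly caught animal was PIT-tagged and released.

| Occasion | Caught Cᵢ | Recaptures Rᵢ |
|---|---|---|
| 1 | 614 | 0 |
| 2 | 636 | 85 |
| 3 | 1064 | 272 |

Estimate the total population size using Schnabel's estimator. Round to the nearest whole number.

N ≈ 4566

Marked at large before each occasion: Mᵢ = Σⱼ<ᵢ (Cⱼ − Rⱼ) → M1=0, M2=614, M3=1165
Σ MᵢCᵢ = 0·614 + 614·636 + 1165·1064 = 0 + 390504 + 1239560 = 1630064
Σ Rᵢ = 0 + 85 + 272 = 357
N̂ = 1630064 / 357 ≈ 4566.0 → 4566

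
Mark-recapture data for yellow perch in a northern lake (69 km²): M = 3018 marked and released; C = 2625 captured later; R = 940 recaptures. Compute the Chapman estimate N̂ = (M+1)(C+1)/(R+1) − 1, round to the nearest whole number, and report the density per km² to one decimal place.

N̂ = 3019·2626/941 − 1 = 7927894/941 − 1 ≈ 8424.0 → 8424
Density = N̂ / area = 8424 / 69 ≈ 122.09 → 122.1 per km²

density ≈ 122.1 yellow perch per km²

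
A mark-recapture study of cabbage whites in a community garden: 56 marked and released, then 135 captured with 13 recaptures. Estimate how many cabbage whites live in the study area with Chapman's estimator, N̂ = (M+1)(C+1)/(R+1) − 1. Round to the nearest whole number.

N̂ = (56+1)(135+1)/(13+1) − 1 = 57·136/14 − 1
= 7752/14 − 1 ≈ 553.7 − 1 ≈ 552.7 → 553

N ≈ 553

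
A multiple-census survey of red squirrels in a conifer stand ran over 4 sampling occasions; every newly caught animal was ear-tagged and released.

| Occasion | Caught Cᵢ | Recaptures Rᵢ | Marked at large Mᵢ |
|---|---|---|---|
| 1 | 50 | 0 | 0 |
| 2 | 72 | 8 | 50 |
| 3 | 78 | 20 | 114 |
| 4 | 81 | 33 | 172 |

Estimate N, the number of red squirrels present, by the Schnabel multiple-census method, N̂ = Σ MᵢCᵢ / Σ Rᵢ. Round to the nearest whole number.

Σ MᵢCᵢ = 0·50 + 50·72 + 114·78 + 172·81 = 0 + 3600 + 8892 + 13932 = 26424
Σ Rᵢ = 0 + 8 + 20 + 33 = 61
N̂ = 26424 / 61 ≈ 433.2 → 433

N ≈ 433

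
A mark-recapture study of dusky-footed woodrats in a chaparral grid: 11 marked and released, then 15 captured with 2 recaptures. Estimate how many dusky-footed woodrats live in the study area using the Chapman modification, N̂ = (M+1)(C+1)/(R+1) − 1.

N̂ = (11+1)(15+1)/(2+1) − 1 = 12·16/3 − 1
= 192/3 − 1 = 64 − 1 = 63

N = 63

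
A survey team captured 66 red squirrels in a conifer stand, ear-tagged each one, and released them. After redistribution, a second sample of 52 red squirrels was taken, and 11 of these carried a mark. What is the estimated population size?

N = 312

N = (66 × 52) / 11 = 3432 / 11 = 312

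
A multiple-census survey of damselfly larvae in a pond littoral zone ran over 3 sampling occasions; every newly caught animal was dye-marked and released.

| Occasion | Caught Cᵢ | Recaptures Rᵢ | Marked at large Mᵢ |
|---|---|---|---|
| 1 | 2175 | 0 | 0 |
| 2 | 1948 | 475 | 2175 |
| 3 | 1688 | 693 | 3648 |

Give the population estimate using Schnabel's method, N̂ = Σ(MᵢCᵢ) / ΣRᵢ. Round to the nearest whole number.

N ≈ 8900

Σ MᵢCᵢ = 0·2175 + 2175·1948 + 3648·1688 = 0 + 4236900 + 6157824 = 10394724
Σ Rᵢ = 0 + 475 + 693 = 1168
N̂ = 10394724 / 1168 ≈ 8899.6 → 8900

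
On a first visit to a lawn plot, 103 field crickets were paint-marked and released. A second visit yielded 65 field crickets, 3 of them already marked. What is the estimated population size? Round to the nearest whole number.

N ≈ 2232

N = (103 × 65) / 3 = 6695 / 3 ≈ 2231.7 → 2232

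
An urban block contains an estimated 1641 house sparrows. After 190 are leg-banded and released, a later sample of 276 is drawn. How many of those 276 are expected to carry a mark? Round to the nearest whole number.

The marked fraction of the population is 190/1641, so in a sample of 276 expect C·(M/N) marked.
E[R] = 190 × 276 / 1641 = 52440 / 1641 ≈ 32.0 → 32

expected recaptures ≈ 32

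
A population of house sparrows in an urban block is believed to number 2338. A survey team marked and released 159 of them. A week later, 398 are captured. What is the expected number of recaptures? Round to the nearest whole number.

The marked fraction of the population is 159/2338, so in a sample of 398 expect C·(M/N) marked.
E[R] = 159 × 398 / 2338 = 63282 / 2338 ≈ 27.1 → 27

expected recaptures ≈ 27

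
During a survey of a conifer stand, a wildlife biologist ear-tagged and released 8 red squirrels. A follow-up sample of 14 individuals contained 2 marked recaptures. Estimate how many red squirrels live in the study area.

The marked fraction in the recapture sample should equal the marked fraction in the population: 2/14 = 8/N.
N = (8 × 14) / 2 = 112 / 2 = 56

N = 56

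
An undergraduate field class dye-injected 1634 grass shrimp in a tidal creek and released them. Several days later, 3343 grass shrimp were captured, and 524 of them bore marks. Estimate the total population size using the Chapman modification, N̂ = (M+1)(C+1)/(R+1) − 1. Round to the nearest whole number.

N ≈ 10,413

N̂ = (1634+1)(3343+1)/(524+1) − 1 = 1635·3344/525 − 1
= 5467440/525 − 1 ≈ 10414.2 − 1 ≈ 10413.2 → 10413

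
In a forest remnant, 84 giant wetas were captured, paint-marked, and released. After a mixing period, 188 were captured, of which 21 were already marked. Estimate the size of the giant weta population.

N = (84 × 188) / 21 = 15792 / 21 = 752

N = 752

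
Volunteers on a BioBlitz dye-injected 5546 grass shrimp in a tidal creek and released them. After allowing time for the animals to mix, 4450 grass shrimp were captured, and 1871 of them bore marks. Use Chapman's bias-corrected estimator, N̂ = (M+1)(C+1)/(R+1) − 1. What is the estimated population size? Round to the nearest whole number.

N ≈ 13,188

N̂ = (5546+1)(4450+1)/(1871+1) − 1 = 5547·4451/1872 − 1
= 24689697/1872 − 1 ≈ 13188.9 − 1 ≈ 13187.9 → 13188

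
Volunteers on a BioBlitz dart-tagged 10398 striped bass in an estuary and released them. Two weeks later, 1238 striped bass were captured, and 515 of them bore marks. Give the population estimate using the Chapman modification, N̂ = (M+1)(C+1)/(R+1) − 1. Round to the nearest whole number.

N ≈ 24,969

N̂ = (10398+1)(1238+1)/(515+1) − 1 = 10399·1239/516 − 1
= 12884361/516 − 1 ≈ 24969.7 − 1 ≈ 24968.7 → 24969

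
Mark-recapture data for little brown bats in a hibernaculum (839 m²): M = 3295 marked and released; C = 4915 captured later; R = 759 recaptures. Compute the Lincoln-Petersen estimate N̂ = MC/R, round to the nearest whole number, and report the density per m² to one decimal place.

density ≈ 25.4 little brown bats per m²

N̂ = 3295·4915/759 = 16194925/759 ≈ 21337.2 → 21337
Density = N̂ / area = 21337 / 839 ≈ 25.43 → 25.4 per m²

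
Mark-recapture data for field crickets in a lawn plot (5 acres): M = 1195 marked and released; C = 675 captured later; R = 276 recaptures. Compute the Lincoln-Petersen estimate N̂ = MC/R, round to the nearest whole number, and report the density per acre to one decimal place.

density ≈ 584.6 field crickets per acre

N̂ = 1195·675/276 = 806625/276 ≈ 2922.6 → 2923
Density = N̂ / area = 2923 / 5 ≈ 584.60 → 584.6 per acre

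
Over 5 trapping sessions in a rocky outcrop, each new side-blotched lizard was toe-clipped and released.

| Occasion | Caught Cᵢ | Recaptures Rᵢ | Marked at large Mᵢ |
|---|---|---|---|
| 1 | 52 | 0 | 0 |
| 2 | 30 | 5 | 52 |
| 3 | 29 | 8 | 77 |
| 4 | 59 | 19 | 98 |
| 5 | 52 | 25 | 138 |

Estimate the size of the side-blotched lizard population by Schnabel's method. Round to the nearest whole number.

Σ MᵢCᵢ = 0·52 + 52·30 + 77·29 + 98·59 + 138·52 = 0 + 1560 + 2233 + 5782 + 7176 = 16751
Σ Rᵢ = 0 + 5 + 8 + 19 + 25 = 57
N̂ = 16751 / 57 ≈ 293.9 → 294

N ≈ 294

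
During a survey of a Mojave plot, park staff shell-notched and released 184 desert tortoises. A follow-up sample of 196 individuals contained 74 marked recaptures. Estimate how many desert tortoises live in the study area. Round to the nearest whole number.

The marked fraction in the recapture sample should equal the marked fraction in the population: 74/196 = 184/N.
N = (184 × 196) / 74 = 36064 / 74 ≈ 487.4 → 487

N ≈ 487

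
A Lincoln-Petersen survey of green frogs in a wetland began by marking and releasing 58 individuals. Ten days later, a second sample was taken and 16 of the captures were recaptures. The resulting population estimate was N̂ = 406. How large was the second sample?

From N = M·C/R: C = N·R / M = 406·16 / 58 = 6496 / 58 = 112.

C = 112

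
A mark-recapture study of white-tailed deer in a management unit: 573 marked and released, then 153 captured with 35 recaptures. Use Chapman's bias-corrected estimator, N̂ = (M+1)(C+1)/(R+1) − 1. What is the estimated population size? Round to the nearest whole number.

N ≈ 2454

N̂ = (573+1)(153+1)/(35+1) − 1 = 574·154/36 − 1
= 88396/36 − 1 ≈ 2455.4 − 1 ≈ 2454.4 → 2454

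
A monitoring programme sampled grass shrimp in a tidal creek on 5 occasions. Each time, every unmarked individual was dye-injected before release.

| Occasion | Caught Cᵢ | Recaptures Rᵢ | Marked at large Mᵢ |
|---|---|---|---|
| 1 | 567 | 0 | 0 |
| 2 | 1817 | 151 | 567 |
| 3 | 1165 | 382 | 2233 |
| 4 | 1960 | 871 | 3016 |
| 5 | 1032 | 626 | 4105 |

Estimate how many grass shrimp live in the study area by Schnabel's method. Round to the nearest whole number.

N ≈ 6788

Σ MᵢCᵢ = 0·567 + 567·1817 + 2233·1165 + 3016·1960 + 4105·1032 = 0 + 1030239 + 2601445 + 5911360 + 4236360 = 13779404
Σ Rᵢ = 0 + 151 + 382 + 871 + 626 = 2030
N̂ = 13779404 / 2030 ≈ 6787.9 → 6788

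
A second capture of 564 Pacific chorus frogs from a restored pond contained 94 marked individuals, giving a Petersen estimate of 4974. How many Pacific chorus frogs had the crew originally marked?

From N = M·C/R: M = N·R / C = 4974·94 / 564 = 467556 / 564 = 829.

M = 829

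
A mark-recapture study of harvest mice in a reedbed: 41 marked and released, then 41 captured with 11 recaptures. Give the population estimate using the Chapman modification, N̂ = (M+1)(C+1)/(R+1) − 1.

N = 146

N̂ = (41+1)(41+1)/(11+1) − 1 = 42·42/12 − 1
= 1764/12 − 1 = 147 − 1 = 146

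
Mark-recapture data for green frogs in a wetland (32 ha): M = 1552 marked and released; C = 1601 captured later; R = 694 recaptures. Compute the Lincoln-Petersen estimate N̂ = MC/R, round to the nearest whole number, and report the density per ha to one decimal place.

N̂ = 1552·1601/694 = 2484752/694 ≈ 3580.3 → 3580
Density = N̂ / area = 3580 / 32 ≈ 111.88 → 111.9 per ha

density ≈ 111.9 green frogs per ha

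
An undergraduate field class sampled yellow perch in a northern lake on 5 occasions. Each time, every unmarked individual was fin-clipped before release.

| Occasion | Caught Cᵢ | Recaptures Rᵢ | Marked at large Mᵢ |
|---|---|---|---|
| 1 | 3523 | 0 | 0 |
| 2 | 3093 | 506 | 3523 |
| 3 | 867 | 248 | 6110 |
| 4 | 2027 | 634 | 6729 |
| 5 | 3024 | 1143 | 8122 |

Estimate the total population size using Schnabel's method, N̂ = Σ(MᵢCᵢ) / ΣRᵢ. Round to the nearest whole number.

Σ MᵢCᵢ = 0·3523 + 3523·3093 + 6110·867 + 6729·2027 + 8122·3024 = 0 + 10896639 + 5297370 + 13639683 + 24560928 = 54394620
Σ Rᵢ = 0 + 506 + 248 + 634 + 1143 = 2531
N̂ = 54394620 / 2531 ≈ 21491.4 → 21491

N ≈ 21,491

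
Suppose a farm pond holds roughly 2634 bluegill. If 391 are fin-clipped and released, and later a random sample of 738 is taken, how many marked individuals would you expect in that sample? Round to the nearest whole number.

Expected recaptures E[R] = M·C / N.
E[R] = 391 × 738 / 2634 = 288558 / 2634 ≈ 109.6 → 110

expected recaptures ≈ 110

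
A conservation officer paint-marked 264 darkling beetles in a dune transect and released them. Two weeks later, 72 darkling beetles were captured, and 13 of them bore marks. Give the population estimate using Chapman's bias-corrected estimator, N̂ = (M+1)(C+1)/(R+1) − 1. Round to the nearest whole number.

N̂ = (264+1)(72+1)/(13+1) − 1 = 265·73/14 − 1
= 19345/14 − 1 ≈ 1381.8 − 1 ≈ 1380.8 → 1381

N ≈ 1381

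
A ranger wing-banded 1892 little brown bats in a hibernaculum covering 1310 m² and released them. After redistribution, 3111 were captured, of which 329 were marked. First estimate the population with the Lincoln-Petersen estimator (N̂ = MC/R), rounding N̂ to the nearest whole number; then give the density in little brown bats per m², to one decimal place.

N̂ = 1892·3111/329 = 5886012/329 ≈ 17890.6 → 17891
Density = N̂ / area = 17891 / 1310 ≈ 13.66 → 13.7 per m²

density ≈ 13.7 little brown bats per m²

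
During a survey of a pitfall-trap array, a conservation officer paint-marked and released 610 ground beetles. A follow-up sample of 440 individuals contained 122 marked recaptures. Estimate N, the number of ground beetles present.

N = 2200

N = (610 × 440) / 122 = 268400 / 122 = 2200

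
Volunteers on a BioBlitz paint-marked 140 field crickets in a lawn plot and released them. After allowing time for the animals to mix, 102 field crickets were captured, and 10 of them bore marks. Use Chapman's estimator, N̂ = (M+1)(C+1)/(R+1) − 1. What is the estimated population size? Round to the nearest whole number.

N̂ = (140+1)(102+1)/(10+1) − 1 = 141·103/11 − 1
= 14523/11 − 1 ≈ 1320.3 − 1 ≈ 1319.3 → 1319

N ≈ 1319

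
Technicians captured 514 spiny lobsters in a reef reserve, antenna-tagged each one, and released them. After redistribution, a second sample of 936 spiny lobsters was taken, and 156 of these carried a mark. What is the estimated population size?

The marked fraction in the recapture sample should equal the marked fraction in the population: 156/936 = 514/N.
N = (514 × 936) / 156 = 481104 / 156 = 3084

N = 3084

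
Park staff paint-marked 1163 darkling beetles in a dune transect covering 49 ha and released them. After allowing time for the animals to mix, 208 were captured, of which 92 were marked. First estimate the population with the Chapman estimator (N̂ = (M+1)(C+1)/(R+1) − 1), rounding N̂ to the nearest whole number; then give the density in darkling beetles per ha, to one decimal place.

density ≈ 53.4 darkling beetles per ha

N̂ = 1164·209/93 − 1 = 243276/93 − 1 ≈ 2614.9 → 2615
Density = N̂ / area = 2615 / 49 ≈ 53.37 → 53.4 per ha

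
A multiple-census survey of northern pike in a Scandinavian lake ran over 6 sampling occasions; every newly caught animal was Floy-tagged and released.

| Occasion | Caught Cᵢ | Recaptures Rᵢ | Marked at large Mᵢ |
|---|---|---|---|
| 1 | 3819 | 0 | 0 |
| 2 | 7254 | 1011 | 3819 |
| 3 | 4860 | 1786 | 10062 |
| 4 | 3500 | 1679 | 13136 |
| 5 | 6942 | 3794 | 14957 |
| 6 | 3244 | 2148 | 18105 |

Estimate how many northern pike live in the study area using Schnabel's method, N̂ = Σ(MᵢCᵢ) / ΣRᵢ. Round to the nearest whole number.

Σ MᵢCᵢ = 0·3819 + 3819·7254 + 10062·4860 + 13136·3500 + 14957·6942 + 18105·3244 = 0 + 27703026 + 48901320 + 45976000 + 103831494 + 58732620 = 285144460
Σ Rᵢ = 0 + 1011 + 1786 + 1679 + 3794 + 2148 = 10418
N̂ = 285144460 / 10418 ≈ 27370.4 → 27370

N ≈ 27,370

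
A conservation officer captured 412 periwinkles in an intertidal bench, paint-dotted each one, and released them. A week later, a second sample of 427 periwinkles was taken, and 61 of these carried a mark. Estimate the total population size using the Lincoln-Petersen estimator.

N = 2884

Lincoln-Petersen assumes M/N = R/C, so N = M·C / R.
N = (412 × 427) / 61 = 175924 / 61 = 2884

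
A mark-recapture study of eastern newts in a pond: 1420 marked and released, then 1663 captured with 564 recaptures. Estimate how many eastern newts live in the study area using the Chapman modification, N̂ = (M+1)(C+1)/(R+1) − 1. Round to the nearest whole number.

N ≈ 4184

N̂ = (1420+1)(1663+1)/(564+1) − 1 = 1421·1664/565 − 1
= 2364544/565 − 1 ≈ 4185.0 − 1 ≈ 4184.0 → 4184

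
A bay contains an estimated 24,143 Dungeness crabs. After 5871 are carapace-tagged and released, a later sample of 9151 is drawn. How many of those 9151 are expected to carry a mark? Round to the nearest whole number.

expected recaptures ≈ 2225

Expected recaptures E[R] = M·C / N.
E[R] = 5871 × 9151 / 24143 = 53725521 / 24143 ≈ 2225.3 → 2225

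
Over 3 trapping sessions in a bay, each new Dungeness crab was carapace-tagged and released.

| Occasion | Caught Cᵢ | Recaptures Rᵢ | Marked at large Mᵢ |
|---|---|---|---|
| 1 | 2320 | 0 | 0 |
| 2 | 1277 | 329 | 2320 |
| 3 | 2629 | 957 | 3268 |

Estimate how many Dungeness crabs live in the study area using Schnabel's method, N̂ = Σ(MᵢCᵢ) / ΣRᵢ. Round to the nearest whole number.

N ≈ 8985

Σ MᵢCᵢ = 0·2320 + 2320·1277 + 3268·2629 = 0 + 2962640 + 8591572 = 11554212
Σ Rᵢ = 0 + 329 + 957 = 1286
N̂ = 11554212 / 1286 ≈ 8984.6 → 8985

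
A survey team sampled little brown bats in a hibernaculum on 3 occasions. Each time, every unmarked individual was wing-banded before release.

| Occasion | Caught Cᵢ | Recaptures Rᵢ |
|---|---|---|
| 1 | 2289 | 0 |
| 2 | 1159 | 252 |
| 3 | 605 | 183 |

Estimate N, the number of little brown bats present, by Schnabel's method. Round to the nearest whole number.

Marked at large before each occasion: Mᵢ = Σⱼ<ᵢ (Cⱼ − Rⱼ) → M1=0, M2=2289, M3=3196
Σ MᵢCᵢ = 0·2289 + 2289·1159 + 3196·605 = 0 + 2652951 + 1933580 = 4586531
Σ Rᵢ = 0 + 252 + 183 = 435
N̂ = 4586531 / 435 ≈ 10543.7 → 10544

N ≈ 10,544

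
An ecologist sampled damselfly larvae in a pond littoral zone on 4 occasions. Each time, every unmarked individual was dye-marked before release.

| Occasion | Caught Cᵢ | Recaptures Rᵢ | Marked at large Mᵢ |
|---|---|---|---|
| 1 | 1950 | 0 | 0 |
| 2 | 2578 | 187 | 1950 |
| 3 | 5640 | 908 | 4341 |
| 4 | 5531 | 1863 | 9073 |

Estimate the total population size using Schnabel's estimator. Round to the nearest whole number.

N ≈ 26,942

Σ MᵢCᵢ = 0·1950 + 1950·2578 + 4341·5640 + 9073·5531 = 0 + 5027100 + 24483240 + 50182763 = 79693103
Σ Rᵢ = 0 + 187 + 908 + 1863 = 2958
N̂ = 79693103 / 2958 ≈ 26941.5 → 26942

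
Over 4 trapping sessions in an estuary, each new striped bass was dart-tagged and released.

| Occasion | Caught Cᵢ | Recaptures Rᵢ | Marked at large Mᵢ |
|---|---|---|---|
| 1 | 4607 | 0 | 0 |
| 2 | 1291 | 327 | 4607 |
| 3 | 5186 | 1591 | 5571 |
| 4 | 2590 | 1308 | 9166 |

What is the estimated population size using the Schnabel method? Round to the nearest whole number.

Σ MᵢCᵢ = 0·4607 + 4607·1291 + 5571·5186 + 9166·2590 = 0 + 5947637 + 28891206 + 23739940 = 58578783
Σ Rᵢ = 0 + 327 + 1591 + 1308 = 3226
N̂ = 58578783 / 3226 ≈ 18158.3 → 18158

N ≈ 18,158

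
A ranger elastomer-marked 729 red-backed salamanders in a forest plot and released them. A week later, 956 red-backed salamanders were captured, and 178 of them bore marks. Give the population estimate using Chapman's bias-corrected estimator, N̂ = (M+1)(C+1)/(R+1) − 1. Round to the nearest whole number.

N ≈ 3902

N̂ = (729+1)(956+1)/(178+1) − 1 = 730·957/179 − 1
= 698610/179 − 1 ≈ 3902.8 − 1 ≈ 3901.8 → 3902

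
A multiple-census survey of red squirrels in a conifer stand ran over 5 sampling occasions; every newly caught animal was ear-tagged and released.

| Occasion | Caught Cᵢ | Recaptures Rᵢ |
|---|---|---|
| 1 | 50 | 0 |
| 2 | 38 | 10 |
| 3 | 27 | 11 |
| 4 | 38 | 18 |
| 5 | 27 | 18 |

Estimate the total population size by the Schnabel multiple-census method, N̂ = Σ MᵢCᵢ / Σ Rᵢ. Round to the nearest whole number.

Marked at large before each occasion: Mᵢ = Σⱼ<ᵢ (Cⱼ − Rⱼ) → M1=0, M2=50, M3=78, M4=94, M5=114
Σ MᵢCᵢ = 0·50 + 50·38 + 78·27 + 94·38 + 114·27 = 0 + 1900 + 2106 + 3572 + 3078 = 10656
Σ Rᵢ = 0 + 10 + 11 + 18 + 18 = 57
N̂ = 10656 / 57 ≈ 186.9 → 187

N ≈ 187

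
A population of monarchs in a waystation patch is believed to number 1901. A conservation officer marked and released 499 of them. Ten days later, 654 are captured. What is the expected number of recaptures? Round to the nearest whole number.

expected recaptures ≈ 172

Expected recaptures E[R] = M·C / N.
E[R] = 499 × 654 / 1901 = 326346 / 1901 ≈ 171.7 → 172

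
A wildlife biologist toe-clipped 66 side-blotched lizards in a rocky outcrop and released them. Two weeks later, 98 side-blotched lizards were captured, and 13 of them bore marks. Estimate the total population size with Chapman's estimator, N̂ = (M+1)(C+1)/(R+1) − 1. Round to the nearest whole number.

N ≈ 473

N̂ = (66+1)(98+1)/(13+1) − 1 = 67·99/14 − 1
= 6633/14 − 1 ≈ 473.8 − 1 ≈ 472.8 → 473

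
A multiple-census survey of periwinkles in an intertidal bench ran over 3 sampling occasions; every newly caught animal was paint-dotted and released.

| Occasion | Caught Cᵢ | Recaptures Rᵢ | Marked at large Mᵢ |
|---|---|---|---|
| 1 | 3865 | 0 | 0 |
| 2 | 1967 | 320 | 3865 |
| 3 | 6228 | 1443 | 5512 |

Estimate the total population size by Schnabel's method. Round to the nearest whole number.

N ≈ 23,784

Σ MᵢCᵢ = 0·3865 + 3865·1967 + 5512·6228 = 0 + 7602455 + 34328736 = 41931191
Σ Rᵢ = 0 + 320 + 1443 = 1763
N̂ = 41931191 / 1763 ≈ 23784.0 → 23784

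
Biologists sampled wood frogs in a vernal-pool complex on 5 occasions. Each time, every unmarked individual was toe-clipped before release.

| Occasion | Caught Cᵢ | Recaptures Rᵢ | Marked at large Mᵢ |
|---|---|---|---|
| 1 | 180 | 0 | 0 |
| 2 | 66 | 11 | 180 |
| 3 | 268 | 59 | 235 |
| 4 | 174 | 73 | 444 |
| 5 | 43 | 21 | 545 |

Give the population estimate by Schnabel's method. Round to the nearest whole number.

Σ MᵢCᵢ = 0·180 + 180·66 + 235·268 + 444·174 + 545·43 = 0 + 11880 + 62980 + 77256 + 23435 = 175551
Σ Rᵢ = 0 + 11 + 59 + 73 + 21 = 164
N̂ = 175551 / 164 ≈ 1070.4 → 1070

N ≈ 1070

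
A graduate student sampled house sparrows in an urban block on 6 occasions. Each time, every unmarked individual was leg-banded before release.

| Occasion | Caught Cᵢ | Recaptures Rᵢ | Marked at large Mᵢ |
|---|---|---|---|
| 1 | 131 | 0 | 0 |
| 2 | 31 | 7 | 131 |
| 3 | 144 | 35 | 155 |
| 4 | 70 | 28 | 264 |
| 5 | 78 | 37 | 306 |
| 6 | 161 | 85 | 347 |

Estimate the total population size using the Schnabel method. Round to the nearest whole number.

N ≈ 649

Σ MᵢCᵢ = 0·131 + 131·31 + 155·144 + 264·70 + 306·78 + 347·161 = 0 + 4061 + 22320 + 18480 + 23868 + 55867 = 124596
Σ Rᵢ = 0 + 7 + 35 + 28 + 37 + 85 = 192
N̂ = 124596 / 192 ≈ 648.9 → 649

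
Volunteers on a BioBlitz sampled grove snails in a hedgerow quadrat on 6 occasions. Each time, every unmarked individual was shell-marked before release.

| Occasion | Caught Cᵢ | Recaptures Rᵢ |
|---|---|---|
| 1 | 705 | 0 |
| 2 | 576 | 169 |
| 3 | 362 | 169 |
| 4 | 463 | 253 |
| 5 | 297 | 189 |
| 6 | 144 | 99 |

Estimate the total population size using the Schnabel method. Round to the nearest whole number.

Marked at large before each occasion: Mᵢ = Σⱼ<ᵢ (Cⱼ − Rⱼ) → M1=0, M2=705, M3=1112, M4=1305, M5=1515, M6=1623
Σ MᵢCᵢ = 0·705 + 705·576 + 1112·362 + 1305·463 + 1515·297 + 1623·144 = 0 + 406080 + 402544 + 604215 + 449955 + 233712 = 2096506
Σ Rᵢ = 0 + 169 + 169 + 253 + 189 + 99 = 879
N̂ = 2096506 / 879 ≈ 2385.1 → 2385

N ≈ 2385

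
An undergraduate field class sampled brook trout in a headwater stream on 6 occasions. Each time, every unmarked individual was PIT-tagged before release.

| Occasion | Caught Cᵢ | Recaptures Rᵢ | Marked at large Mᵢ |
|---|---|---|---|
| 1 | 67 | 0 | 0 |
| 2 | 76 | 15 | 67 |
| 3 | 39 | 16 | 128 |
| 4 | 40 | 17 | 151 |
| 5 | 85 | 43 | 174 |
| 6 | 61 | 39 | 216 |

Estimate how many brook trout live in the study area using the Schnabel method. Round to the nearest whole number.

N ≈ 339

Σ MᵢCᵢ = 0·67 + 67·76 + 128·39 + 151·40 + 174·85 + 216·61 = 0 + 5092 + 4992 + 6040 + 14790 + 13176 = 44090
Σ Rᵢ = 0 + 15 + 16 + 17 + 43 + 39 = 130
N̂ = 44090 / 130 ≈ 339.2 → 339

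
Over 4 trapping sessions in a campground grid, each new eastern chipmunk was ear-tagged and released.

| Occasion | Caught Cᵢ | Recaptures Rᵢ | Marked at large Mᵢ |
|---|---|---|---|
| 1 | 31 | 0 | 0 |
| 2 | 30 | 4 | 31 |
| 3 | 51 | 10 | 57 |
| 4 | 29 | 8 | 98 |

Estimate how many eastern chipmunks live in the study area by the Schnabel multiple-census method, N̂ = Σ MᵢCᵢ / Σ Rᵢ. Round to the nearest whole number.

N ≈ 304

Σ MᵢCᵢ = 0·31 + 31·30 + 57·51 + 98·29 = 0 + 930 + 2907 + 2842 = 6679
Σ Rᵢ = 0 + 4 + 10 + 8 = 22
N̂ = 6679 / 22 ≈ 303.6 → 304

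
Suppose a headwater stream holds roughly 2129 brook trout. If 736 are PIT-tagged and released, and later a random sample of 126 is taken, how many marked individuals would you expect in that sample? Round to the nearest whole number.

expected recaptures ≈ 44

The marked fraction of the population is 736/2129, so in a sample of 126 expect C·(M/N) marked.
E[R] = 736 × 126 / 2129 = 92736 / 2129 ≈ 43.6 → 44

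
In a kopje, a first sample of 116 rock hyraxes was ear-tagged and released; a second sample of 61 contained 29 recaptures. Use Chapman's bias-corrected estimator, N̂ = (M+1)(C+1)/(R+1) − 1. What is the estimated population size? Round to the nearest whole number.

N̂ = (116+1)(61+1)/(29+1) − 1 = 117·62/30 − 1
= 7254/30 − 1 ≈ 241.8 − 1 ≈ 240.8 → 241

N ≈ 241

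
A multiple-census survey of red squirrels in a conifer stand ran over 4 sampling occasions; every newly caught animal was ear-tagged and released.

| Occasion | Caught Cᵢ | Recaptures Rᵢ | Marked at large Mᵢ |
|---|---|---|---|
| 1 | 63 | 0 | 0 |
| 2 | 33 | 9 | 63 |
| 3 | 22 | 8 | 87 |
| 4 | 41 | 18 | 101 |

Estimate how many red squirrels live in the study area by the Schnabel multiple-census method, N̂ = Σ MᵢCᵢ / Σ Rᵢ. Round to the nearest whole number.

Σ MᵢCᵢ = 0·63 + 63·33 + 87·22 + 101·41 = 0 + 2079 + 1914 + 4141 = 8134
Σ Rᵢ = 0 + 9 + 8 + 18 = 35
N̂ = 8134 / 35 ≈ 232.4 → 232

N ≈ 232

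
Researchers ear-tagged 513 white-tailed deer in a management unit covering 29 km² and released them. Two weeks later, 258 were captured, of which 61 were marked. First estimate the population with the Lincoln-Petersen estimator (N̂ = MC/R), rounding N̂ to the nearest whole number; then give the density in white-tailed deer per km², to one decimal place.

N̂ = 513·258/61 = 132354/61 ≈ 2169.7 → 2170
Density = N̂ / area = 2170 / 29 ≈ 74.83 → 74.8 per km²

density ≈ 74.8 white-tailed deer per km²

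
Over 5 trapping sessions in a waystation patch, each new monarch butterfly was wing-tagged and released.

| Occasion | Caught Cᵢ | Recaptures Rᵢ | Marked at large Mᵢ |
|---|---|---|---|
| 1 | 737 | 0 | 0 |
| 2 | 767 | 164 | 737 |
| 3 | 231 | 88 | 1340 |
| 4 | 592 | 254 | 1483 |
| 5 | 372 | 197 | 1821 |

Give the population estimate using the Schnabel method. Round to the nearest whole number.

N ≈ 3457

Σ MᵢCᵢ = 0·737 + 737·767 + 1340·231 + 1483·592 + 1821·372 = 0 + 565279 + 309540 + 877936 + 677412 = 2430167
Σ Rᵢ = 0 + 164 + 88 + 254 + 197 = 703
N̂ = 2430167 / 703 ≈ 3456.9 → 3457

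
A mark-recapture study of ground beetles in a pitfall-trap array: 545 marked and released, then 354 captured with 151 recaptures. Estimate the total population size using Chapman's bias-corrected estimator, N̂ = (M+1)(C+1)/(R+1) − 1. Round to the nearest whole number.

N̂ = (545+1)(354+1)/(151+1) − 1 = 546·355/152 − 1
= 193830/152 − 1 ≈ 1275.2 − 1 ≈ 1274.2 → 1274

N ≈ 1274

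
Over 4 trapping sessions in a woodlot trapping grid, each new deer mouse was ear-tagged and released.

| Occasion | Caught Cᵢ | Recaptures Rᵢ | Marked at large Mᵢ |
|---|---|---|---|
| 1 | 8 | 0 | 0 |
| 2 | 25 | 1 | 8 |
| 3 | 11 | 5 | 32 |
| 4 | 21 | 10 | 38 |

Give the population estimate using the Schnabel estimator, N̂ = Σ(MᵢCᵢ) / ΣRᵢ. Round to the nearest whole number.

N ≈ 84

Σ MᵢCᵢ = 0·8 + 8·25 + 32·11 + 38·21 = 0 + 200 + 352 + 798 = 1350
Σ Rᵢ = 0 + 1 + 5 + 10 = 16
N̂ = 1350 / 16 ≈ 84.4 → 84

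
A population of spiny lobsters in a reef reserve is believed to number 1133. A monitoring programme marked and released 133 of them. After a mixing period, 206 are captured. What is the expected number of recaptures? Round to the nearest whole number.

The marked fraction of the population is 133/1133, so in a sample of 206 expect C·(M/N) marked.
E[R] = 133 × 206 / 1133 = 27398 / 1133 ≈ 24.2 → 24

expected recaptures ≈ 24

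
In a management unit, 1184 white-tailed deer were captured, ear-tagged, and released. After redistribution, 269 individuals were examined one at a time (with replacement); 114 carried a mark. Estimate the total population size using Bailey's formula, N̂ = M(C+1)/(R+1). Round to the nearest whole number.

N ≈ 2780

N̂ = 1184·(269+1)/(114+1) = 1184·270/115 = 319680/115 ≈ 2779.8 → 2780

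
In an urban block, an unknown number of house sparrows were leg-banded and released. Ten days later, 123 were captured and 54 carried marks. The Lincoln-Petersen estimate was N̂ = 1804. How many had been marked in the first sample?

M = 792

From N = M·C/R: M = N·R / C = 1804·54 / 123 = 97416 / 123 = 792.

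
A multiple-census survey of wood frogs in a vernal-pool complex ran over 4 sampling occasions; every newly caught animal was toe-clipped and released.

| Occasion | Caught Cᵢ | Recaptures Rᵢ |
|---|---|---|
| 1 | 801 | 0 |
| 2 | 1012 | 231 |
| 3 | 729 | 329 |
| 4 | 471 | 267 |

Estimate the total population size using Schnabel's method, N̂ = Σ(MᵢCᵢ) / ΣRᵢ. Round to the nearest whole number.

Marked at large before each occasion: Mᵢ = Σⱼ<ᵢ (Cⱼ − Rⱼ) → M1=0, M2=801, M3=1582, M4=1982
Σ MᵢCᵢ = 0·801 + 801·1012 + 1582·729 + 1982·471 = 0 + 810612 + 1153278 + 933522 = 2897412
Σ Rᵢ = 0 + 231 + 329 + 267 = 827
N̂ = 2897412 / 827 ≈ 3503.5 → 3504

N ≈ 3504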